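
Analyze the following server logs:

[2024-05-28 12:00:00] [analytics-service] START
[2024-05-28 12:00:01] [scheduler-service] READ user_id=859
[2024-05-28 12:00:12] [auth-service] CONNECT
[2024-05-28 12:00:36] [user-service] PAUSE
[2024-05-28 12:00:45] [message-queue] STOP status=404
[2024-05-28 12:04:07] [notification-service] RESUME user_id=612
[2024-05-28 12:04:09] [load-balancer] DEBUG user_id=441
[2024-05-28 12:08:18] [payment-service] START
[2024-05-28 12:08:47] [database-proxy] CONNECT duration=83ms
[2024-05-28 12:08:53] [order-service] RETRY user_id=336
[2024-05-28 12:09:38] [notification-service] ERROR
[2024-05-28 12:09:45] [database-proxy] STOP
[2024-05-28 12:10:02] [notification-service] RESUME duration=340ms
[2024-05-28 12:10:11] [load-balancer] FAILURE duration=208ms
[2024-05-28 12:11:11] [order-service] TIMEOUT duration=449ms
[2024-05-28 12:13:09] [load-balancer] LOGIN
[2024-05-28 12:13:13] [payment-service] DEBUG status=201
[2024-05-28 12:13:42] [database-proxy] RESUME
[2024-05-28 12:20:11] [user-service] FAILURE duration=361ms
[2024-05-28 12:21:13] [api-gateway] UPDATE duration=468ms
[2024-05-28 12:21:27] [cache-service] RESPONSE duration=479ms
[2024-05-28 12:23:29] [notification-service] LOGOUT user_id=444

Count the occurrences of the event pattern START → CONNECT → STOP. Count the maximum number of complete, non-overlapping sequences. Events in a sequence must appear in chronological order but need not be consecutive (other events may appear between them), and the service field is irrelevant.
2

To count sequences:

1. Look for pattern: START → CONNECT → STOP
2. Greedily scan the log in chronological order, matching each sequence element in turn (ignoring service)
3. Each time the full pattern completes, increment the count and restart matching from the next event
4. Complete non-overlapping sequences found: 2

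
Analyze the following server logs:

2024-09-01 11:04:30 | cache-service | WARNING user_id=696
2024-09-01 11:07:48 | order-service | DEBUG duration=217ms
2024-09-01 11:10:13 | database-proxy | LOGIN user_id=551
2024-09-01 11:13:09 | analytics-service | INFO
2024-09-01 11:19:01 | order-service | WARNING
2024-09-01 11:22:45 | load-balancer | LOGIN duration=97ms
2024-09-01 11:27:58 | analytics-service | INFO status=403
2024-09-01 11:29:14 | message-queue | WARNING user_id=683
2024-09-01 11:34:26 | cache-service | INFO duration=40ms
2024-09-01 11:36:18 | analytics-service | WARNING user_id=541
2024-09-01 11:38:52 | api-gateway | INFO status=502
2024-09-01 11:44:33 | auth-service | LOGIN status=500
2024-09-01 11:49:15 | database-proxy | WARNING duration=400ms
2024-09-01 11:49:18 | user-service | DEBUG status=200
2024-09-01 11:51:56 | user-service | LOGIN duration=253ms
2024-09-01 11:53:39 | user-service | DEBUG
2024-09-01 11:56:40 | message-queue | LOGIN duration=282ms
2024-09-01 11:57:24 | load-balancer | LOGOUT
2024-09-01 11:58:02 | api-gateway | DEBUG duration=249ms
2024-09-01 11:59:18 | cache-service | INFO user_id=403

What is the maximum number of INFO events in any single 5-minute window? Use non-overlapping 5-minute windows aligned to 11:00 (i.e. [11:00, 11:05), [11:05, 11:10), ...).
1

To find the burst window:

1. Divide the log period into non-overlapping 5-minute windows starting at 11:00
2. Count INFO events in each window
3. Find the window with maximum count
4. Maximum events in a window: 1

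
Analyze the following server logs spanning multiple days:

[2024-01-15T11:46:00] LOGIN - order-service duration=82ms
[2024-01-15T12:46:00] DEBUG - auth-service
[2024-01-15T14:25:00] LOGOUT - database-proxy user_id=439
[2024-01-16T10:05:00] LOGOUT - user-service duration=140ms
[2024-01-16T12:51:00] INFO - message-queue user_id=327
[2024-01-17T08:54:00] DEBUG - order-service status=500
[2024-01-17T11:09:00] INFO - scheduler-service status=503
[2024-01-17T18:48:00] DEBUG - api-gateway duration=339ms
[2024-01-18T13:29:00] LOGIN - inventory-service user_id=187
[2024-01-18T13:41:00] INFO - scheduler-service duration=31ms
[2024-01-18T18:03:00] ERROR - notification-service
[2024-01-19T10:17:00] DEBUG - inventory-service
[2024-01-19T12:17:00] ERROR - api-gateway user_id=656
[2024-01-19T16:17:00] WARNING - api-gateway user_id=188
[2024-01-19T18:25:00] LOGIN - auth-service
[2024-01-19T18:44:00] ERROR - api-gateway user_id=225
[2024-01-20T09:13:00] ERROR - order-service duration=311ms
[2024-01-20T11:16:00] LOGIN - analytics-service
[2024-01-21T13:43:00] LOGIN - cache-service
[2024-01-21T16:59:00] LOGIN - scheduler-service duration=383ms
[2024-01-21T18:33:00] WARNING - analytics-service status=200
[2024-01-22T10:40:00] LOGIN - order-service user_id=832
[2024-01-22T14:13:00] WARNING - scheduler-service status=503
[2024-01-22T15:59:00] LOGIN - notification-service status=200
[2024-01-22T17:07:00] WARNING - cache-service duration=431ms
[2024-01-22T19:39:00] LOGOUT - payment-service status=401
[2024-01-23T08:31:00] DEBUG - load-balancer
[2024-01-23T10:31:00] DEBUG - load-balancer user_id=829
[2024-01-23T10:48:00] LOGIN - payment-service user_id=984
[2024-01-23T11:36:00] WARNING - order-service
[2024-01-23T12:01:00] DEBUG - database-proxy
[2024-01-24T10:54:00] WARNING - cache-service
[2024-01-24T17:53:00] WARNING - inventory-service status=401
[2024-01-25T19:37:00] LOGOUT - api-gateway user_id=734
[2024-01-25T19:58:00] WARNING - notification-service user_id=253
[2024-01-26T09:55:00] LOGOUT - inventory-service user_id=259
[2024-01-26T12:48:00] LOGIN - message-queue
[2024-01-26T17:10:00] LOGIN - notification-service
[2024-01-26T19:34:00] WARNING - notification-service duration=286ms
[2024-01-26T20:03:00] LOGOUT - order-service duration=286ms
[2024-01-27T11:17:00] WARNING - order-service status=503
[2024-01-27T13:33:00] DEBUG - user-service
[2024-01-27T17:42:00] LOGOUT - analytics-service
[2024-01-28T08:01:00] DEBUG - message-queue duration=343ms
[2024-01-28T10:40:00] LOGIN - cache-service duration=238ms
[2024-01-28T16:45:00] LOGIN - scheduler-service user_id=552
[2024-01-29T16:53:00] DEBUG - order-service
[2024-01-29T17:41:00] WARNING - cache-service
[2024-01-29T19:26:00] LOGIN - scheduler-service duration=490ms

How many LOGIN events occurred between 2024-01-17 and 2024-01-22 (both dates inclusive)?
7

To filter by date range:

1. Date range: 2024-01-17 through 2024-01-22, both dates inclusive
2. Filter for LOGIN events whose date falls in this range
3. Count matching events: 7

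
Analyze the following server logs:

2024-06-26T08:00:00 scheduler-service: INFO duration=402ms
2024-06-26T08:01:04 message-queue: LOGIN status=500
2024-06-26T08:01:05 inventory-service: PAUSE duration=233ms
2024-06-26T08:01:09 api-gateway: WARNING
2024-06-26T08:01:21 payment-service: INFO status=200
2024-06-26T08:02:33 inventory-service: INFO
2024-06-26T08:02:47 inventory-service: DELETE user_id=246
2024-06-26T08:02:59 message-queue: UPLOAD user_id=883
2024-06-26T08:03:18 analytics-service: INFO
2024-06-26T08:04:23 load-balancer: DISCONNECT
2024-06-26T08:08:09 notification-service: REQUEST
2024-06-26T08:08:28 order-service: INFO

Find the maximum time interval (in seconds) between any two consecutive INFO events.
310

To find the longest gap:

1. Extract all INFO events in chronological order
2. Calculate time differences between consecutive events
3. Find the maximum difference
4. Longest gap: 310 seconds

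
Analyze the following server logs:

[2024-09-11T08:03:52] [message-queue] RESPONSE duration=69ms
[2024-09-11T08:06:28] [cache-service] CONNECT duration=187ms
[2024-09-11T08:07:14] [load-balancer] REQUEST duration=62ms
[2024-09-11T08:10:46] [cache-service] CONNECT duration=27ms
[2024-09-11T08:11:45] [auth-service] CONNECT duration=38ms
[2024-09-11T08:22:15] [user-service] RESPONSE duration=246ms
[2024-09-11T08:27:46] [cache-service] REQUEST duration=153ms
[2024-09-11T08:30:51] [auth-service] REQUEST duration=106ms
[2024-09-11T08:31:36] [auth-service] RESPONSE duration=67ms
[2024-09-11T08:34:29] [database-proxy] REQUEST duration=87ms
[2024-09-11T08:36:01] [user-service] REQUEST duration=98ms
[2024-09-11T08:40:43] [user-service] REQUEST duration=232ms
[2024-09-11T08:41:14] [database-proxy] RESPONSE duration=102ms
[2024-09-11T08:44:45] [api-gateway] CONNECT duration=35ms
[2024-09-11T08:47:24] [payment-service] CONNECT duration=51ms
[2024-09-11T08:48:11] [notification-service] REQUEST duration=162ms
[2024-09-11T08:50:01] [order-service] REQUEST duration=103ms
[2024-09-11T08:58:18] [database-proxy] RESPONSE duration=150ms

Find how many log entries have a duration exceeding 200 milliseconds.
2

To count timeouts:

1. Threshold: 200ms
2. Extract duration from each log entry
3. Count entries where duration > 200
4. Timeout count: 2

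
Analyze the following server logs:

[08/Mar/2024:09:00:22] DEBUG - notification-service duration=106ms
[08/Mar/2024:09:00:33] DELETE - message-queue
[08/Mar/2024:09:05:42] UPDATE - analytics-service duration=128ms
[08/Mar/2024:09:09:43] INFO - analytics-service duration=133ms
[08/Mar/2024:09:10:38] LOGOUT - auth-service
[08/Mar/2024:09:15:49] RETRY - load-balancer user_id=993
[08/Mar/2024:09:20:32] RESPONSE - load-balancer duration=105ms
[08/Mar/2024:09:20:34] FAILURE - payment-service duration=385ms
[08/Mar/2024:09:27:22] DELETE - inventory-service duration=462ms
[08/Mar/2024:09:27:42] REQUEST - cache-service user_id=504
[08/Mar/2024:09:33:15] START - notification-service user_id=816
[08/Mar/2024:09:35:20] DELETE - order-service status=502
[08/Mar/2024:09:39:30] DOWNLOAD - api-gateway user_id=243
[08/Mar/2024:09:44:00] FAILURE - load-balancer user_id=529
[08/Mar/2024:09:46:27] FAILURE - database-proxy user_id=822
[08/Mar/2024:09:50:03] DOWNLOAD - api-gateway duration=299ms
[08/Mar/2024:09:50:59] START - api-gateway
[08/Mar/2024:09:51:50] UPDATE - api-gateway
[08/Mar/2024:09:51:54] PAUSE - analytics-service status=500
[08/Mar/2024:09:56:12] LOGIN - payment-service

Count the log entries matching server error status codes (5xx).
2

To find matching entries:

1. Pattern to match: server error status codes (5xx)
2. Scan each log entry for the pattern
3. Count matches: 2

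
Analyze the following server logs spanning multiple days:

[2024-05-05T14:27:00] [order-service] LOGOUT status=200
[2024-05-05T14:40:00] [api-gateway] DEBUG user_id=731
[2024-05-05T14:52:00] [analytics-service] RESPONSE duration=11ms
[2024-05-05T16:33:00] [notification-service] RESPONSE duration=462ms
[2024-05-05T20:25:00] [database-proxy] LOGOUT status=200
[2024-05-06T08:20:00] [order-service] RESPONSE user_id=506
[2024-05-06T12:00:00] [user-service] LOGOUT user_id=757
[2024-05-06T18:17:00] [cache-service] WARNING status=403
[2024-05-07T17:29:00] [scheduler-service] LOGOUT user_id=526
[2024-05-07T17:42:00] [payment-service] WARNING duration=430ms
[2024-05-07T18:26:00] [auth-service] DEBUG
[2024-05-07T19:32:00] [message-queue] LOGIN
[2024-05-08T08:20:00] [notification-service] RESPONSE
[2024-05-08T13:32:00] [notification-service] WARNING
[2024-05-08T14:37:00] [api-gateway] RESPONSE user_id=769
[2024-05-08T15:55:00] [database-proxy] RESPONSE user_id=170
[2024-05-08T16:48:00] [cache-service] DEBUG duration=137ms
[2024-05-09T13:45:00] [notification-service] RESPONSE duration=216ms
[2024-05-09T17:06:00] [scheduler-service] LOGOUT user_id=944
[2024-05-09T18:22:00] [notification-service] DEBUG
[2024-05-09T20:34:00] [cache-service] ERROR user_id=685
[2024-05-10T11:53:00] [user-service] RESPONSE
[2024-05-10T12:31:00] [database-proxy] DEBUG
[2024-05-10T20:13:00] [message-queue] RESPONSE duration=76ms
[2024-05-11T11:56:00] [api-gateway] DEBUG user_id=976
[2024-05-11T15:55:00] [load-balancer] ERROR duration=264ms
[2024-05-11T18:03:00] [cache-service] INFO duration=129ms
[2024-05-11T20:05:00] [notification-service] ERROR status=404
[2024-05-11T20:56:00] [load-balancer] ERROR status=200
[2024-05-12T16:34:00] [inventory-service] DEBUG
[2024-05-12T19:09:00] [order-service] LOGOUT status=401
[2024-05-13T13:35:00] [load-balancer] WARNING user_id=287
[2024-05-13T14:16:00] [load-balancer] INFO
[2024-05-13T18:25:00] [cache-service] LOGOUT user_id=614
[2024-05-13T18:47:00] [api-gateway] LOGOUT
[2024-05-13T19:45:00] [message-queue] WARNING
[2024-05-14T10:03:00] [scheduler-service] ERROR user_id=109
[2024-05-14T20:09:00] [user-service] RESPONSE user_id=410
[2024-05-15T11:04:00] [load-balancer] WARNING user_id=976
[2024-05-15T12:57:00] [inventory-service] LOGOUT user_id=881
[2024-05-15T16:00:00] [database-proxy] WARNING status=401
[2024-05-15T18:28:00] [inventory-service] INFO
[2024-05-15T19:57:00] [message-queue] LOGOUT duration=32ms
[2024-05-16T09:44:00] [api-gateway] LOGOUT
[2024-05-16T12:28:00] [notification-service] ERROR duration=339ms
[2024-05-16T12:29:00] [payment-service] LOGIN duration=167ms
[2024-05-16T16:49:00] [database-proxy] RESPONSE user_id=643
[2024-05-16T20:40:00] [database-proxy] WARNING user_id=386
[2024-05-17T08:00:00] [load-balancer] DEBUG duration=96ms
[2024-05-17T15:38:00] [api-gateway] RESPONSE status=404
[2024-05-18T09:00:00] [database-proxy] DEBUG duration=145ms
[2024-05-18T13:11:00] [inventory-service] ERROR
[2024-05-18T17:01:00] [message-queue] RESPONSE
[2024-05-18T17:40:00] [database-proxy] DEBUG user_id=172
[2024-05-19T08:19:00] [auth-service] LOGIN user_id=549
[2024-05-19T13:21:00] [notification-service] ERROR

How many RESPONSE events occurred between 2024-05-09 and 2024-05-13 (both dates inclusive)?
3

To filter by date range:

1. Date range: 2024-05-09 through 2024-05-13, both dates inclusive
2. Filter for RESPONSE events whose date falls in this range
3. Count matching events: 3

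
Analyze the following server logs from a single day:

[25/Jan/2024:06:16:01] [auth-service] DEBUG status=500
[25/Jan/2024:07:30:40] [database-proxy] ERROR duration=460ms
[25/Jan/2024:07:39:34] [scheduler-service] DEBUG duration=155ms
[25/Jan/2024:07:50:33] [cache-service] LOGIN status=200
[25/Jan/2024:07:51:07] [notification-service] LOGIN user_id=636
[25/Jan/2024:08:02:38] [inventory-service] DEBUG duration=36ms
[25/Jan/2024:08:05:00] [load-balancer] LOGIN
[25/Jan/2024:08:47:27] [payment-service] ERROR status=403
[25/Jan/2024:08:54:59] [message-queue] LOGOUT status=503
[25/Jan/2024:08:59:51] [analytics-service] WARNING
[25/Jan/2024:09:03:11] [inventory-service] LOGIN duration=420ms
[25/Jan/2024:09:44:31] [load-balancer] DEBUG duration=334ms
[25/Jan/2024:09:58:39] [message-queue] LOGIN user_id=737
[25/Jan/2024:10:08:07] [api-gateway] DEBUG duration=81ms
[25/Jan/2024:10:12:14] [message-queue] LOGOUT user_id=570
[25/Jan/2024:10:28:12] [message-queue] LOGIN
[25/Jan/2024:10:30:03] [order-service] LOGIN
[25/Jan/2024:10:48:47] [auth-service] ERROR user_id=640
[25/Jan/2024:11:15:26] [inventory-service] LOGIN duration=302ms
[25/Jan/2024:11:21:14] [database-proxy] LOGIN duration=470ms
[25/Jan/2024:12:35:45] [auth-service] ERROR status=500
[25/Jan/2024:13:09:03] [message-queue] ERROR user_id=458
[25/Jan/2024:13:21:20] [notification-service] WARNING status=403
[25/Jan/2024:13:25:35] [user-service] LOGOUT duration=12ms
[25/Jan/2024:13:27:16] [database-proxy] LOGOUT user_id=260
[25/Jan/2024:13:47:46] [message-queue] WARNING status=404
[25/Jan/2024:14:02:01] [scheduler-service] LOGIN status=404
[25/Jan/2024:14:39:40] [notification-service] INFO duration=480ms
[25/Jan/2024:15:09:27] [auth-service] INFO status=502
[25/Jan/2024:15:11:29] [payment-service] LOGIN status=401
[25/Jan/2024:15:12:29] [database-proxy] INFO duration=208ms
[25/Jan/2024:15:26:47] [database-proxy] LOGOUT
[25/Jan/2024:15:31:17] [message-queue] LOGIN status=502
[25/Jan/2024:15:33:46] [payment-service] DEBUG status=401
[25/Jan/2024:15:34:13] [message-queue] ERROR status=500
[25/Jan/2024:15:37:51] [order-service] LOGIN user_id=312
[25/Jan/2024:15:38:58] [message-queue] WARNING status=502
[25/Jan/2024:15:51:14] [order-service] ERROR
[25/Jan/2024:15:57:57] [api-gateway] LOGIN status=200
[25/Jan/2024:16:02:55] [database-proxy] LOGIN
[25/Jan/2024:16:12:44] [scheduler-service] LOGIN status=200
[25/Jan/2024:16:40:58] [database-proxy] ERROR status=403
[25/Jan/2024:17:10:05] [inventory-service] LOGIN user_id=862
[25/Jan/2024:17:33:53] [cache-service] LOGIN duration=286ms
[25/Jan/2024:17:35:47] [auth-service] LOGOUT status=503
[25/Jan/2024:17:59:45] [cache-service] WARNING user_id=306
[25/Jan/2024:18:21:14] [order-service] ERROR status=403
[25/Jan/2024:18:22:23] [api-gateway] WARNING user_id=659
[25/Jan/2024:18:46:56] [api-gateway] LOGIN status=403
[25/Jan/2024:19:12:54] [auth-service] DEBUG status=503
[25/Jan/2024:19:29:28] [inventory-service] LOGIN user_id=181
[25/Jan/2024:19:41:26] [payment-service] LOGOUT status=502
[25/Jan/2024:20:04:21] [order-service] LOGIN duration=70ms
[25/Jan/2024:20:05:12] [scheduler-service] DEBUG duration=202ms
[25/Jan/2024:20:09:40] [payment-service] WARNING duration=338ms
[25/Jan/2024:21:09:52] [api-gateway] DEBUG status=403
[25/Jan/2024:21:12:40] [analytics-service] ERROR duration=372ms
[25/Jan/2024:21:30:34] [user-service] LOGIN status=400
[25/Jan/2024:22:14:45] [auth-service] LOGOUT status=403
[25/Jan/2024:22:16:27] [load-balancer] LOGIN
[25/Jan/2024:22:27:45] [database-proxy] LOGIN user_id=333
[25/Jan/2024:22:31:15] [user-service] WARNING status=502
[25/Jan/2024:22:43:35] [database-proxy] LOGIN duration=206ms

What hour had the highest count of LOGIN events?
15

To find the peak hour:

1. Group all LOGIN events by hour
2. Count events in each hour
3. Find hour with maximum count
4. Peak hour: 15 (with 4 events)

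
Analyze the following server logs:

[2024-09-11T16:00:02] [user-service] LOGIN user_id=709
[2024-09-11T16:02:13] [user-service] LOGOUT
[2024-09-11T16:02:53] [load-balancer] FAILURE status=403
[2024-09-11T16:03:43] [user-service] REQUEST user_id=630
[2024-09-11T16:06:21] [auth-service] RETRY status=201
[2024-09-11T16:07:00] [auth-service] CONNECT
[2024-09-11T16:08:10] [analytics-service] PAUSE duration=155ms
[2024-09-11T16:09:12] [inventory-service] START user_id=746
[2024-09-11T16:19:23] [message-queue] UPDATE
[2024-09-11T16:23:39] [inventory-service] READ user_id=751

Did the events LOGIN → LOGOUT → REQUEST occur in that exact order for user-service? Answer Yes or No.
Yes

To verify sequence order:

1. Find all events in sequence LOGIN → LOGOUT → REQUEST for user-service
2. Extract their timestamps
3. Check if timestamps are in ascending order
4. Result: Yes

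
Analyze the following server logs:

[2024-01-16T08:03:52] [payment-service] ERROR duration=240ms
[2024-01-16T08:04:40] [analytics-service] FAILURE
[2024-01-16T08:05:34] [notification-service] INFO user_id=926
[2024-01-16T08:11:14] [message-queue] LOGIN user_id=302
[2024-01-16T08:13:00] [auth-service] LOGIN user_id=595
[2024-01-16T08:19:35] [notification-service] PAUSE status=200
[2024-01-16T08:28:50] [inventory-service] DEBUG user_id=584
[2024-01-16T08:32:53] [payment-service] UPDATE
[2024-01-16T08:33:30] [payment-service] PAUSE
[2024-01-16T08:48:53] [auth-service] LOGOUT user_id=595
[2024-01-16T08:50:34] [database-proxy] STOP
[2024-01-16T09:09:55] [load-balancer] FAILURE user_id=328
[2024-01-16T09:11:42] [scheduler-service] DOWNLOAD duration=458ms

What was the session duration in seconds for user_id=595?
2153

To calculate session duration:

1. Find LOGIN event for user_id=595: 2024-01-16T08:13:00
2. Find LOGOUT event for user_id=595: 2024-01-16T08:48:53
3. Session duration: 2024-01-16T08:48:53 - 2024-01-16T08:13:00 = 2153 seconds (35 minutes)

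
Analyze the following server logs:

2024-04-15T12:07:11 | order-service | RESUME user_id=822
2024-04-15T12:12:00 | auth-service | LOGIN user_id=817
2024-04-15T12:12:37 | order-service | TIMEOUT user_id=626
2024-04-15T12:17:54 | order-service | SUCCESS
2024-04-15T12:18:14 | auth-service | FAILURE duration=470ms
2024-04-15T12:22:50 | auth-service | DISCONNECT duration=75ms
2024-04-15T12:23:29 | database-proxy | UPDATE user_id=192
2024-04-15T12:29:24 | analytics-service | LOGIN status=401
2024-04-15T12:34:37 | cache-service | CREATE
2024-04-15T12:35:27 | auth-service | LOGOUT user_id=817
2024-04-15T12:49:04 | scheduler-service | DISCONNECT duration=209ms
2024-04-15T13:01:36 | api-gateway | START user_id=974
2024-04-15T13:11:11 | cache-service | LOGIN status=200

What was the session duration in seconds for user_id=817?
1407

To calculate session duration:

1. Find LOGIN event for user_id=817: 2024-04-15T12:12:00
2. Find LOGOUT event for user_id=817: 2024-04-15T12:35:27
3. Session duration: 2024-04-15T12:35:27 - 2024-04-15T12:12:00 = 1407 seconds (23 minutes)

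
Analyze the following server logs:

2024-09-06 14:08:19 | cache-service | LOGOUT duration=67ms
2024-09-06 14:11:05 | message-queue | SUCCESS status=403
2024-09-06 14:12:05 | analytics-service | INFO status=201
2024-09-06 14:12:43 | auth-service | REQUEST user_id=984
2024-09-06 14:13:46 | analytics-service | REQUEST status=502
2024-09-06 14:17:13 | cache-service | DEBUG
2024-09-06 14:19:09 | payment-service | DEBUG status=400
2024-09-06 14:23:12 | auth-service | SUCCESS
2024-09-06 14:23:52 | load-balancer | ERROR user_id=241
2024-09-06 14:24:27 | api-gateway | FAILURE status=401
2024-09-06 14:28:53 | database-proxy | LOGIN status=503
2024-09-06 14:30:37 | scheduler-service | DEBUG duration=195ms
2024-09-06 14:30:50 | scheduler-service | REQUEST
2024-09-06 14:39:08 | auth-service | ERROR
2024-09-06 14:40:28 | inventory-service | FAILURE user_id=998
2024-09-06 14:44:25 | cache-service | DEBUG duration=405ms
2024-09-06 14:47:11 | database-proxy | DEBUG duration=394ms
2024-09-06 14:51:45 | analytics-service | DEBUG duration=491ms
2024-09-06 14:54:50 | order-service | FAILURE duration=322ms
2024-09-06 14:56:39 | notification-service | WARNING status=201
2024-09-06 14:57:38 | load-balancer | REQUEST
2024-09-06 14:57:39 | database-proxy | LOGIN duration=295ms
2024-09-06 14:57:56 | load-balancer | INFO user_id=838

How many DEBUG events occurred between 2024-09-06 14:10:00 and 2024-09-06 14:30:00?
2

To count events in the time window:

1. Window boundaries: 2024-09-06 14:10:00 to 2024-09-06 14:30:00
2. Filter for DEBUG events within this window
3. Count matching events: 2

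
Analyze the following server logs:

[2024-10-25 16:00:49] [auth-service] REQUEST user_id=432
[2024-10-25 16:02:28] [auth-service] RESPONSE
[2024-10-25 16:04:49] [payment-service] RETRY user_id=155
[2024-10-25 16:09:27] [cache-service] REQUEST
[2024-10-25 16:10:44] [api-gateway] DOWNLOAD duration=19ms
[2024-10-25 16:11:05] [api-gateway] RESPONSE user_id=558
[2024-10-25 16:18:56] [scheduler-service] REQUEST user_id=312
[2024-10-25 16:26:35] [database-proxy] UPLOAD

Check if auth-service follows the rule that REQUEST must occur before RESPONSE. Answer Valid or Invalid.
Valid

To validate ordering:

1. Required order: REQUEST → RESPONSE
2. Rule: REQUEST must occur before RESPONSE
3. Check actual order of events for auth-service
4. Result: Valid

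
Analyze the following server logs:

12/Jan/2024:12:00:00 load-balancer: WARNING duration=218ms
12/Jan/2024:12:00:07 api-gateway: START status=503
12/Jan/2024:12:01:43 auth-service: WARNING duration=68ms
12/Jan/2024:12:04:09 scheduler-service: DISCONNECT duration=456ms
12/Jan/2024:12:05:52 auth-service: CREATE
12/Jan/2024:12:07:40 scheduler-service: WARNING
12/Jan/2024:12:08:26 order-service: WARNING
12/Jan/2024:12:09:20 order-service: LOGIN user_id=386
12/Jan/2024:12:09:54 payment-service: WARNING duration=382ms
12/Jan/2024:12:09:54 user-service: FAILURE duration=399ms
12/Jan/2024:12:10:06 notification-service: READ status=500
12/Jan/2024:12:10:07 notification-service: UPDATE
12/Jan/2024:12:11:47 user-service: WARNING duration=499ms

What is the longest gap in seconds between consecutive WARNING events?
357

To find the longest gap:

1. Extract all WARNING events in chronological order
2. Calculate time differences between consecutive events
3. Find the maximum difference
4. Longest gap: 357 seconds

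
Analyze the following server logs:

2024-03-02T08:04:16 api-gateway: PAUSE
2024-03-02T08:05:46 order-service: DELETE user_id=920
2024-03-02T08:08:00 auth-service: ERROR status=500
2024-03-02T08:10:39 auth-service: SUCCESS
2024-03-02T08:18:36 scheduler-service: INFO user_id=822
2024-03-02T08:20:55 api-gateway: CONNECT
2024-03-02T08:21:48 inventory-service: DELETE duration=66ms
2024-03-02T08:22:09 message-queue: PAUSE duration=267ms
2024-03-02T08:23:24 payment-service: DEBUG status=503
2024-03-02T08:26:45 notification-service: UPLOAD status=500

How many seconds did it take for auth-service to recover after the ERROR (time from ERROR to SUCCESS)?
159

To calculate recovery time:

1. Find ERROR event for auth-service: 2024-03-02T08:08:00
2. Find next SUCCESS event for auth-service: 2024-03-02T08:10:39
3. Recovery time: 2024-03-02T08:10:39 - 2024-03-02T08:08:00 = 159 seconds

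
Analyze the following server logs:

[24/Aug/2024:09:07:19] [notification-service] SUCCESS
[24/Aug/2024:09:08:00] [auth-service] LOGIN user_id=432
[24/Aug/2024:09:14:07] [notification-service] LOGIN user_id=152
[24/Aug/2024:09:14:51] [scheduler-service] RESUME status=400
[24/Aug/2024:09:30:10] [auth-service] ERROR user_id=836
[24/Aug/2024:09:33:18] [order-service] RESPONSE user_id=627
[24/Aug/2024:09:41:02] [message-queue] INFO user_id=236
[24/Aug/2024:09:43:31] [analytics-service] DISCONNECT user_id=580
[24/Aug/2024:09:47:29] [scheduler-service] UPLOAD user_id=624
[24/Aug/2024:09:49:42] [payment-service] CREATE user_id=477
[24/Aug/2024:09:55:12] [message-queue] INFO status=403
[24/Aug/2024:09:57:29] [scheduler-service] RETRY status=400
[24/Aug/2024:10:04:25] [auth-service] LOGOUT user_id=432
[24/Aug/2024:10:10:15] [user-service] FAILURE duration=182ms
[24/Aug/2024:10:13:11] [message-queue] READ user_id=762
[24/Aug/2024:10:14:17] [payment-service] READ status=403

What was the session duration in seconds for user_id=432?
3385

To calculate session duration:

1. Find LOGIN event for user_id=432: 24/Aug/2024:09:08:00
2. Find LOGOUT event for user_id=432: 24/Aug/2024:10:04:25
3. Session duration: 24/Aug/2024:10:04:25 - 24/Aug/2024:09:08:00 = 3385 seconds (56 minutes)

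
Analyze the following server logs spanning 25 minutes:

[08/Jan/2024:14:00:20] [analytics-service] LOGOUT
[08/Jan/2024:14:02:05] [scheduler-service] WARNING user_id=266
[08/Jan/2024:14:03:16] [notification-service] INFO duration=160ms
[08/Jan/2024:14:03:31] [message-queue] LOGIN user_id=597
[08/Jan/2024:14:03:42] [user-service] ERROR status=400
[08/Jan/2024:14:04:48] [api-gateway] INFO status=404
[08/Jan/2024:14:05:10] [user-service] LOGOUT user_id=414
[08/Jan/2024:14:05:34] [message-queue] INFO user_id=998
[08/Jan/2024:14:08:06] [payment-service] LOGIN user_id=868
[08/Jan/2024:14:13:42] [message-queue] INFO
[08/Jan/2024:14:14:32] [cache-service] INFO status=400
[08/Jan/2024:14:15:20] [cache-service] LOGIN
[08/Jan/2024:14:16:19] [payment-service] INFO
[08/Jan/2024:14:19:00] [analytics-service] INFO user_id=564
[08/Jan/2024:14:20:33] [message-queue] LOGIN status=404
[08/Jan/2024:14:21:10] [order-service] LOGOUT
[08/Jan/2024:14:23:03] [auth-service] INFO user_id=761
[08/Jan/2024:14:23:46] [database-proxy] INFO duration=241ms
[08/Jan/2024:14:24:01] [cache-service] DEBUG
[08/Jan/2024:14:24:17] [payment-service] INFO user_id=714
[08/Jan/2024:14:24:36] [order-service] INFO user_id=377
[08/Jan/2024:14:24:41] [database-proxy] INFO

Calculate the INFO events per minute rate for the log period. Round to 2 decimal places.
0.48

To calculate the rate:

1. Count total INFO events: 12
2. Total time period: 25 minutes
3. Rate = 12 / 25 = 0.48 events per minute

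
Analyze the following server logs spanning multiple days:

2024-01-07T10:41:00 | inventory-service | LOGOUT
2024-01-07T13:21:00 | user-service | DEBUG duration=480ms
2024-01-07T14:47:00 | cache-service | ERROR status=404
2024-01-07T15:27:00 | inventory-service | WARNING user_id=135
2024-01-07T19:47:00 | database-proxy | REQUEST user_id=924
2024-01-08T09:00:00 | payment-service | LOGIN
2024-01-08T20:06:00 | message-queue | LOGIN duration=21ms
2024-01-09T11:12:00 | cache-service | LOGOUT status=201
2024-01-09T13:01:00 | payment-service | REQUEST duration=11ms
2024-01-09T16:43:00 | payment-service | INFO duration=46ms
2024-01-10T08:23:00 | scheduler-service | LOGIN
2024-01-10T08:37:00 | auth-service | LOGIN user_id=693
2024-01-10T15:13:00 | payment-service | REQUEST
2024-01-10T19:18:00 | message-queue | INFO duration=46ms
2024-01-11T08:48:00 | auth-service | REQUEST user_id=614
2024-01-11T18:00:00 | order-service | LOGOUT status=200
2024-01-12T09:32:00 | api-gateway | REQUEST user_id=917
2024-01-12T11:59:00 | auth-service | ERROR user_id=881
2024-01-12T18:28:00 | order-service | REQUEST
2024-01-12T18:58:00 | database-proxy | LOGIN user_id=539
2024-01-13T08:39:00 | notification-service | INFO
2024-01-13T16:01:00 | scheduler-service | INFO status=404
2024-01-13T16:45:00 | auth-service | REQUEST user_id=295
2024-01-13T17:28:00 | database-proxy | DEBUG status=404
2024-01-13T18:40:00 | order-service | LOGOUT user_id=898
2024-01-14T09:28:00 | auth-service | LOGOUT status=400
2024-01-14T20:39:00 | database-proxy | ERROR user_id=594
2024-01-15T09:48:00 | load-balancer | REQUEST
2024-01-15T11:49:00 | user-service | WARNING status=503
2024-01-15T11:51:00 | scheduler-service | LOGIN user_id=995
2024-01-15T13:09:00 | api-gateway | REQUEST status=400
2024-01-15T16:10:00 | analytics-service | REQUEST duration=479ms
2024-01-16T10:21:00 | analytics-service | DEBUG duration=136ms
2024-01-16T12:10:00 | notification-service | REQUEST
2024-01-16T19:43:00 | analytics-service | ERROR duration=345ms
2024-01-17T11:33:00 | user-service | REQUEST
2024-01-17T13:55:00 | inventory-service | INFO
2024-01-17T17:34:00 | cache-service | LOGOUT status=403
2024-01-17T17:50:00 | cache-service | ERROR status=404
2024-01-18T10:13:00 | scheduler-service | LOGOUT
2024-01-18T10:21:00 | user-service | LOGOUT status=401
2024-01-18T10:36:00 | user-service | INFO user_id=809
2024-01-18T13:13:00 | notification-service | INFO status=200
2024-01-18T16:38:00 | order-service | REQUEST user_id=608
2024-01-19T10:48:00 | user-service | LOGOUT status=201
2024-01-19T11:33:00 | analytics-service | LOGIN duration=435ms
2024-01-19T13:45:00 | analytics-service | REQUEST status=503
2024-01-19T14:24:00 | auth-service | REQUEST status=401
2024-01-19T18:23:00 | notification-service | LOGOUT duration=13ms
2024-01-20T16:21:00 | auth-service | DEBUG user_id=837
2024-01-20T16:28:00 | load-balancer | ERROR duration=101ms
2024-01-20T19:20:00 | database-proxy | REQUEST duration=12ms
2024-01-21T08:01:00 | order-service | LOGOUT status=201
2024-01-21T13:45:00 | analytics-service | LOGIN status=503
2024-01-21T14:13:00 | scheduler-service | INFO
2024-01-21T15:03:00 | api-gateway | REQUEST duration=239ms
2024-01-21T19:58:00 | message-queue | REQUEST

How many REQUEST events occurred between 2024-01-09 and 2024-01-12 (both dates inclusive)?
5

To filter by date range:

1. Date range: 2024-01-09 through 2024-01-12, both dates inclusive
2. Filter for REQUEST events whose date falls in this range
3. Count matching events: 5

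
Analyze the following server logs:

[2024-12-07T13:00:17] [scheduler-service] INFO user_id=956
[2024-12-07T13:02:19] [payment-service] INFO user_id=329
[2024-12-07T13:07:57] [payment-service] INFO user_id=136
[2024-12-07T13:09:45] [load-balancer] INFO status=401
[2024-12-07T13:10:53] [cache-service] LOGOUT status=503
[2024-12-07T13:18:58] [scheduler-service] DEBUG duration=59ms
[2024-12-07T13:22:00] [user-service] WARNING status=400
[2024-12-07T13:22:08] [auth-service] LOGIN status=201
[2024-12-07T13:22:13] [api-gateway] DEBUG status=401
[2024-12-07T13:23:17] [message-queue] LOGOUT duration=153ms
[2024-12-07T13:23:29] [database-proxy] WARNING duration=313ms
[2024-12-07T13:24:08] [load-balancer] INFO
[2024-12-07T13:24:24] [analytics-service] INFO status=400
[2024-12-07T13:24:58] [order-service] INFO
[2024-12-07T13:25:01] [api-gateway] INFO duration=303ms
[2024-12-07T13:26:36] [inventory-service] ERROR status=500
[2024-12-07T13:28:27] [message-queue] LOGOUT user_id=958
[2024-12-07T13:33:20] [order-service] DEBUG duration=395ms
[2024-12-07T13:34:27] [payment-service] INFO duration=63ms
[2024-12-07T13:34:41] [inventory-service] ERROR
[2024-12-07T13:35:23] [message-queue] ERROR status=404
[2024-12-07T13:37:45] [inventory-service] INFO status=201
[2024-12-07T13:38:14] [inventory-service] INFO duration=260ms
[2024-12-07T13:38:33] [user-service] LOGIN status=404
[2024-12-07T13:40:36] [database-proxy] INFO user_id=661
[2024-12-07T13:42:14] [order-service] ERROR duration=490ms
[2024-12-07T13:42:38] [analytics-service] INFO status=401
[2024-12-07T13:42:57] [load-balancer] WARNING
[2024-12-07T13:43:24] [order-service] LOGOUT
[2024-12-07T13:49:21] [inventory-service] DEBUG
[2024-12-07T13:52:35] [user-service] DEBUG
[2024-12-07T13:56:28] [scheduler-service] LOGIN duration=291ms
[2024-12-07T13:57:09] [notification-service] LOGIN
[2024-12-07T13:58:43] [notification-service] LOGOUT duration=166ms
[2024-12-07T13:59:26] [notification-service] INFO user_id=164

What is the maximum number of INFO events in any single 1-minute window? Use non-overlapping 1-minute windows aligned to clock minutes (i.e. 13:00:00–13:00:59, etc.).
3

To find the burst window:

1. Divide the log period into non-overlapping 1-minute windows starting at 13:00
2. Count INFO events in each window
3. Find the window with maximum count
4. Maximum events in a window: 3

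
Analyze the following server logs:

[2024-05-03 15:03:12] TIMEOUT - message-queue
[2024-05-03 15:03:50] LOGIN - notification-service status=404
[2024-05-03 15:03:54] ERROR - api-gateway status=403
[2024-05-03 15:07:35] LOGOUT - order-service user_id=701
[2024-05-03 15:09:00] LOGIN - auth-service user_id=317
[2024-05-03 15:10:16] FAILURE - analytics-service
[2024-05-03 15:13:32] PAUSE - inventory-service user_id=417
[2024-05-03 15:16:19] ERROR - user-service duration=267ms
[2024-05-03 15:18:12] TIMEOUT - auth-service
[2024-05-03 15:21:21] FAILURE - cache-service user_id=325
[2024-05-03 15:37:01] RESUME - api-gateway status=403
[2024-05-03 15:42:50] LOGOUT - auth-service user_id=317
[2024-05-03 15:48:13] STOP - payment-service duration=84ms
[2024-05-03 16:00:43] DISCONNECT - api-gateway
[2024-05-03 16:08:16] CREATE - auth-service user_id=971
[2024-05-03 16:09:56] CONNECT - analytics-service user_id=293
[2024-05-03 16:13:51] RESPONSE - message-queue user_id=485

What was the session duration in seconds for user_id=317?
2030

To calculate session duration:

1. Find LOGIN event for user_id=317: 2024-05-03 15:09:00
2. Find LOGOUT event for user_id=317: 2024-05-03 15:42:50
3. Session duration: 2024-05-03 15:42:50 - 2024-05-03 15:09:00 = 2030 seconds (33 minutes)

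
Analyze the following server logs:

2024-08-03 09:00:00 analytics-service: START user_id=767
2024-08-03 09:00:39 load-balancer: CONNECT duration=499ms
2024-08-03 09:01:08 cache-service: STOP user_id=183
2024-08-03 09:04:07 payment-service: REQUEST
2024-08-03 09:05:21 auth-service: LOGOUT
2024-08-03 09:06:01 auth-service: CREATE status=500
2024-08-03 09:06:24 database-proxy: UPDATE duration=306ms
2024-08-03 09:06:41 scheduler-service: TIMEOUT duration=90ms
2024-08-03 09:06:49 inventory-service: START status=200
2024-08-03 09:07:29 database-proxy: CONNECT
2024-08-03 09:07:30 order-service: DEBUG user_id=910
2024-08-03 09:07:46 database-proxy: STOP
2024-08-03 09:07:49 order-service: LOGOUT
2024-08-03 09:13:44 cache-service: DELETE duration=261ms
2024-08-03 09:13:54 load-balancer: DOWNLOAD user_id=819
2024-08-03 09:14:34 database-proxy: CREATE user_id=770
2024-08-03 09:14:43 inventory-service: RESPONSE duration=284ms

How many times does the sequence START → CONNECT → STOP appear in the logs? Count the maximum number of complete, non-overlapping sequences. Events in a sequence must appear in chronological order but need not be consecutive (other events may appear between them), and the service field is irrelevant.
2

To count sequences:

1. Look for pattern: START → CONNECT → STOP
2. Greedily scan the log in chronological order, matching each sequence element in turn (ignoring service)
3. Each time the full pattern completes, increment the count and restart matching from the next event
4. Complete non-overlapping sequences found: 2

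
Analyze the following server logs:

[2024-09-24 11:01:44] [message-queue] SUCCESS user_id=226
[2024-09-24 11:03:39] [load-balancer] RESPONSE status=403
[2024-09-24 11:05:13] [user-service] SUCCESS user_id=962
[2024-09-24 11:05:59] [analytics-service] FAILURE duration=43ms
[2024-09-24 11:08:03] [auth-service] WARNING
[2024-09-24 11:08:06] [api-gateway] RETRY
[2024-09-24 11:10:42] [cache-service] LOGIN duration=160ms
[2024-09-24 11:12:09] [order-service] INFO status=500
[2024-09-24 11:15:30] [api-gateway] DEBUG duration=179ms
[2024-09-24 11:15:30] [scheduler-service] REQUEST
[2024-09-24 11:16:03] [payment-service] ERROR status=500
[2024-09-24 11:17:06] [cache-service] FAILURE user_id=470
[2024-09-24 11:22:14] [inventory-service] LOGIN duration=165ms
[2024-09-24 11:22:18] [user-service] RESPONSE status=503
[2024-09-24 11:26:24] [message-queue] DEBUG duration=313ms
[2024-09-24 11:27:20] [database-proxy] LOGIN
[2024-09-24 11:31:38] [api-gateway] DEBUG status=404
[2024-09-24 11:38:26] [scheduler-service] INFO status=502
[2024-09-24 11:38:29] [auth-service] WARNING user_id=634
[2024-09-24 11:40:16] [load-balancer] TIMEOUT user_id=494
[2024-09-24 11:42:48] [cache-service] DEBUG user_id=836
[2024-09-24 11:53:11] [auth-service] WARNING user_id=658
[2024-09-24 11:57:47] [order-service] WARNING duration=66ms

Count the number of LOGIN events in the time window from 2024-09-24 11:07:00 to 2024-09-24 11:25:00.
2

To count events in the time window:

1. Window boundaries: 2024-09-24 11:07:00 to 2024-09-24 11:25:00
2. Filter for LOGIN events within this window
3. Count matching events: 2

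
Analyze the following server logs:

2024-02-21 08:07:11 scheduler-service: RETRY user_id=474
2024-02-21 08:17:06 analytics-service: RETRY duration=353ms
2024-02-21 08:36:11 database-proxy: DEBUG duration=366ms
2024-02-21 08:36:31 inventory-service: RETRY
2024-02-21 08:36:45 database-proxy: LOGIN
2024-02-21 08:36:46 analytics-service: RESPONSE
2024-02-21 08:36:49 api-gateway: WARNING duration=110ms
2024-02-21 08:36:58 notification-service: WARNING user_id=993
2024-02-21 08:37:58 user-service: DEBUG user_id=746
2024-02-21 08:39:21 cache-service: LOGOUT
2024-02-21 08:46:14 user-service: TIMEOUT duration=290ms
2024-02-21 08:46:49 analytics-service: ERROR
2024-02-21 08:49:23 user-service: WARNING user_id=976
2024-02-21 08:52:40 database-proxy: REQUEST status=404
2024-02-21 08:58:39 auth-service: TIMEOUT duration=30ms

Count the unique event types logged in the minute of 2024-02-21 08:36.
5

To count unique event types:

1. Filter events in the minute starting at 2024-02-21 08:36
2. Extract event types from matching entries
3. Count unique types: 5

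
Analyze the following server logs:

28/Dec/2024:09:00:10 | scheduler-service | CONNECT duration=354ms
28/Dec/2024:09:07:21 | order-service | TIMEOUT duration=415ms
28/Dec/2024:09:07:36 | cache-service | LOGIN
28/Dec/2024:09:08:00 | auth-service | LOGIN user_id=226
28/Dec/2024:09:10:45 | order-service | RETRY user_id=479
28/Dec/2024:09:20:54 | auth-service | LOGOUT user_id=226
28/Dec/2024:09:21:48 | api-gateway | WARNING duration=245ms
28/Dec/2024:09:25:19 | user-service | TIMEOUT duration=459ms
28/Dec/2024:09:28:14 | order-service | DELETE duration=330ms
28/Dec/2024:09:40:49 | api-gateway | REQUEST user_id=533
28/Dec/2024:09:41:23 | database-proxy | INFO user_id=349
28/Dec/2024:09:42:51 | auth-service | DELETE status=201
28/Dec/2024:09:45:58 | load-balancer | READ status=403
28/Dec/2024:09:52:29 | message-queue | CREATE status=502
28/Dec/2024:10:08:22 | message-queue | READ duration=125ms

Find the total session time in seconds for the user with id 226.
774

To calculate session duration:

1. Find LOGIN event for user_id=226: 28/Dec/2024:09:08:00
2. Find LOGOUT event for user_id=226: 28/Dec/2024:09:20:54
3. Session duration: 28/Dec/2024:09:20:54 - 28/Dec/2024:09:08:00 = 774 seconds (12 minutes)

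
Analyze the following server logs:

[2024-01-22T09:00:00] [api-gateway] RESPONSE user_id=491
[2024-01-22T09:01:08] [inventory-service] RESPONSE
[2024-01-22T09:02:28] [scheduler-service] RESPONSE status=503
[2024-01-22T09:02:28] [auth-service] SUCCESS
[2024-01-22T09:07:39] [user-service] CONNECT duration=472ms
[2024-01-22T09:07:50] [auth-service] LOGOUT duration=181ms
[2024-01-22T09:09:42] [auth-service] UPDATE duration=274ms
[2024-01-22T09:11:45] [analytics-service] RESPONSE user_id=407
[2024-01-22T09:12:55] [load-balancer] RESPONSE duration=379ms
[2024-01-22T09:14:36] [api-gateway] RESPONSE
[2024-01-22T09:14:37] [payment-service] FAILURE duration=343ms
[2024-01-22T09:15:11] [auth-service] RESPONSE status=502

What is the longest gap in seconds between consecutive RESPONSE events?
557

To find the longest gap:

1. Extract all RESPONSE events in chronological order
2. Calculate time differences between consecutive events
3. Find the maximum difference
4. Longest gap: 557 seconds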